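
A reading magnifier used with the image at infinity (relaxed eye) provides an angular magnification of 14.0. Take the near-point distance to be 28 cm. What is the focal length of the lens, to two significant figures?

For the image at infinity, M = D/f.
f = D/M = 28/14.0 = 2.000 cm.

2.0 cm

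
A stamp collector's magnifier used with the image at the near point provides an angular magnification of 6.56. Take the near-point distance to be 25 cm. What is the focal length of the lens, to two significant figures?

For the image at the near point, M = 1 + D/f.
f = D/(M - 1) = 25/(6.56 - 1) = 4.496 cm.

4.5 cm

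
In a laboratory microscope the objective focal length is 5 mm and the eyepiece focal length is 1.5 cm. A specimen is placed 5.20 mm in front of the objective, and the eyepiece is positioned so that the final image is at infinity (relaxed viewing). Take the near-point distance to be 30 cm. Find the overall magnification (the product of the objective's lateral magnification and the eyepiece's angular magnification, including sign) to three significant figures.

Convert to cm: f_obj = 5 mm = 0.5 cm; d_o = 5.20 mm = 0.52 cm.
Objective: 1/d_i = 1/f_obj - 1/d_o = 1/0.5 - 1/0.52 = 0.07692 cm^-1, so d_i = 13.000 cm.
m_obj = -d_i/d_o = -13.000/0.52 = -25.000.
Eyepiece angular magnification (image at infinity): M_eye = D/f_e = 30/1.5 = 20.000.
Overall M = m_obj x M_eye = (-25.000)(20.000) = -500.00.

-500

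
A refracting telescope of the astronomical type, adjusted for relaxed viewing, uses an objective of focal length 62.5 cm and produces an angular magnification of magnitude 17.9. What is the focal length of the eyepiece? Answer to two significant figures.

|M| = f_obj/f_eye, so f_eye = f_obj/|M| = 62.5/17.9 = 3.492 cm.

3.5 cm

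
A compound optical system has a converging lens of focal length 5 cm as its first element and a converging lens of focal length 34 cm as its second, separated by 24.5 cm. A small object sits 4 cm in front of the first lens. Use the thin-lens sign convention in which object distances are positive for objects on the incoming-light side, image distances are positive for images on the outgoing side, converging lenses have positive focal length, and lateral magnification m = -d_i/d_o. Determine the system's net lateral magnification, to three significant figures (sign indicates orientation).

-16.2

First lens: d_i1 = 1/(1/5 - 1/4) = -20.000 cm.
m_1 = -(-20.000)/4 = 5.0000.
The intermediate image is virtual, 20.000 cm to the left of lens 1, so d_o2 = L - d_i1 = 24.5 - (-20.000) = 44.500 cm.
Second lens: d_i2 = 1/(1/34 - 1/(44.500)) = 144.095 cm.
m_2 = -(144.095)/(44.500) = -3.2381.
Overall magnification: m = m_1 m_2 = -16.1905.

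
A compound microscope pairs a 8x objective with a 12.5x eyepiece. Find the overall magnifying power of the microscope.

The overall magnification of a compound microscope is the product of the objective and eyepiece magnifications:
M = M_obj x M_eye = 8 x 12.5 = 100.

100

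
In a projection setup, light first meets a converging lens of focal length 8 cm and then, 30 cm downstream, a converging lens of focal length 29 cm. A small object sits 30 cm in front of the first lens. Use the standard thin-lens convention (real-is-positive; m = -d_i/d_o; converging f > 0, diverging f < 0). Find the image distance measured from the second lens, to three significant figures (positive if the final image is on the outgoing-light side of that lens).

First lens: d_i1 = 1/(1/8 - 1/30) = 10.909 cm.
Object distance for lens 2: d_o2 = 30 - 10.909 = 19.091 cm.
Second lens: d_i2 = 1/(1/29 - 1/(19.091)) = -55.872 cm.

-55.9 cm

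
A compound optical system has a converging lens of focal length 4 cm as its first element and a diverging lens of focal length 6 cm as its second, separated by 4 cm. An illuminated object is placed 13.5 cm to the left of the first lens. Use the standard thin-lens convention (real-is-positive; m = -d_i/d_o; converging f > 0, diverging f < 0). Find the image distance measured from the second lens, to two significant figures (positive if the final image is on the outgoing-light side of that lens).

First lens: d_i1 = 1/(1/4 - 1/13.5) = 5.684 cm.
This image would form 5.684 cm past lens 1, i.e. 1.684 cm beyond lens 2, so it is a virtual object for lens 2: d_o2 = 4 - 5.684 = -1.684 cm.
Second lens: d_i2 = 1/(1/(-6) - 1/(-1.684)) = 2.341 cm.

2.3 cm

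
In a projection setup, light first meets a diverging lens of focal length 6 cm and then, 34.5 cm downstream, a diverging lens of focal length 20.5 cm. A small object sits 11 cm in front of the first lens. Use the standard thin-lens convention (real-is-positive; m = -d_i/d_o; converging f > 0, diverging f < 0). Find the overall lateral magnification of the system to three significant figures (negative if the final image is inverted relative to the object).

0.123

Applying the thin-lens equation to the first lens, 1/(-6) = 1/11 + 1/d_i1, which gives d_i1 = -3.882 cm.
Its lateral magnification is m_1 = -d_i1/d_o1 = -(-3.882)/11 = 0.3529.
With d_i1 < 0 the first image is virtual and lies on the object side; the object distance for lens 2 is d_o2 = 34.5 - (-3.882) = 38.382 cm.
Applying the thin-lens equation again with f_2 = -20.5 cm and d_o2 = 38.382 cm gives d_i2 = -13.363 cm.
m_2 = -(-13.363)/(38.382) = 0.3482.
The system's lateral magnification is m_1 m_2 = (0.3529)(0.3482) = 0.1229.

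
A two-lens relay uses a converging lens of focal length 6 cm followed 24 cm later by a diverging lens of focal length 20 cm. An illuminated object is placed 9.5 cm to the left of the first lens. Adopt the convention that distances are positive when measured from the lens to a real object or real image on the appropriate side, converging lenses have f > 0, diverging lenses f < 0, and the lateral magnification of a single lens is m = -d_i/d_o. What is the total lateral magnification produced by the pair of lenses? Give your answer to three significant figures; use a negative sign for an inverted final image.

Lens 1: 1/d_i1 = 1/f_1 - 1/d_o1 = 1/6 - 1/9.5 = 0.06140 cm^-1, so d_i1 = 16.286 cm.
m_1 = -(16.286)/9.5 = -1.7143.
Object distance for lens 2: d_o2 = 24 - 16.286 = 7.714 cm.
Lens 2: 1/d_i2 = 1/f_2 - 1/d_o2 = 1/(-20) - 1/(7.714) = -0.17963 cm^-1, so d_i2 = -5.567 cm.
m_2 = -(-5.567)/(7.714) = 0.7216.
Overall magnification: m = m_1 m_2 = -1.2371.

-1.24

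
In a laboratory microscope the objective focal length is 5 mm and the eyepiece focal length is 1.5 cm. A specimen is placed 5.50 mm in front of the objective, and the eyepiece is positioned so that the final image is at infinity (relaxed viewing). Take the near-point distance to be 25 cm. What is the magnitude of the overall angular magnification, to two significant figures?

Convert to cm: f_obj = 5 mm = 0.5 cm; d_o = 5.50 mm = 0.55 cm.
Objective: 1/d_i = 1/f_obj - 1/d_o = 1/0.5 - 1/0.55 = 0.18182 cm^-1, so d_i = 5.500 cm.
m_obj = -d_i/d_o = -5.500/0.55 = -10.000.
Eyepiece angular magnification (image at infinity): M_eye = D/f_e = 25/1.5 = 16.667.
Overall M = m_obj x M_eye = (-10.000)(16.667) = -166.67.
|M| = 166.67.

170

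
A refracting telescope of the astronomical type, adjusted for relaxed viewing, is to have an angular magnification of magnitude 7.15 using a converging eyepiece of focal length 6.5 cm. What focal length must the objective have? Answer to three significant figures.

|M| = f_obj/|f_eye|, so f_obj = |M| x |f_eye| = 7.15 x 6.5 = 46.475 cm.

46.5 cm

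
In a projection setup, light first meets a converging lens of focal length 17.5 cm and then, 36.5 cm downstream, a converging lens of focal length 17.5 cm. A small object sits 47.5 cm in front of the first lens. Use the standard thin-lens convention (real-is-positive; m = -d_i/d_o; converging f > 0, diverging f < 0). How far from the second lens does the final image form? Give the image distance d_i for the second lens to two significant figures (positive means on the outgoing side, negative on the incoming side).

Lens 1: 1/d_i1 = 1/f_1 - 1/d_o1 = 1/17.5 - 1/47.5 = 0.03609 cm^-1, so d_i1 = 27.708 cm.
That image sits 8.792 cm in front of the second lens, so d_o2 = 8.792 cm.
Lens 2: 1/d_i2 = 1/f_2 - 1/d_o2 = 1/17.5 - 1/(8.792) = -0.05660 cm^-1, so d_i2 = -17.667 cm.

-18 cm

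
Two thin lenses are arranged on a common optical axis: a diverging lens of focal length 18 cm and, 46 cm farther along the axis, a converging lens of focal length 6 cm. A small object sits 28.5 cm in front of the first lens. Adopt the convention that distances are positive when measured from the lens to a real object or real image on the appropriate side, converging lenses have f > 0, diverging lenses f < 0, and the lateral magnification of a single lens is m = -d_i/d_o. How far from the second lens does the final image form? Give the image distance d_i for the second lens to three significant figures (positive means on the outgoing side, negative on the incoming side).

Lens 1: 1/d_i1 = 1/f_1 - 1/d_o1 = 1/(-18) - 1/28.5 = -0.09064 cm^-1, so d_i1 = -11.032 cm.
With d_i1 < 0 the first image is virtual and lies on the object side; the object distance for lens 2 is d_o2 = 46 - (-11.032) = 57.032 cm.
Lens 2: 1/d_i2 = 1/f_2 - 1/d_o2 = 1/6 - 1/(57.032) = 0.14913 cm^-1, so d_i2 = 6.705 cm.

6.71 cm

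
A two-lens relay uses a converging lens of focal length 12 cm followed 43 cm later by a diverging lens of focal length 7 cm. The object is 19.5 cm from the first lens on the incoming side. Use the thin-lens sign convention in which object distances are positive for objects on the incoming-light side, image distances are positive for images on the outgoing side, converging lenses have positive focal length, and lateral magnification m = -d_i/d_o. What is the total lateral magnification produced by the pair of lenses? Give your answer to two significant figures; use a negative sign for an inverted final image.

Applying the thin-lens equation to the first lens, 1/12 = 1/19.5 + 1/d_i1, which gives d_i1 = 31.200 cm.
Its lateral magnification is m_1 = -d_i1/d_o1 = -(31.200)/19.5 = -1.6000.
That image sits 11.800 cm in front of the second lens, so d_o2 = 11.800 cm.
Applying the thin-lens equation again with f_2 = -7 cm and d_o2 = 11.800 cm gives d_i2 = -4.394 cm.
m_2 = -(-4.394)/(11.800) = 0.3723.
Total m = m_1 x m_2 = (-1.6000)(0.3723) = -0.5957.

-0.60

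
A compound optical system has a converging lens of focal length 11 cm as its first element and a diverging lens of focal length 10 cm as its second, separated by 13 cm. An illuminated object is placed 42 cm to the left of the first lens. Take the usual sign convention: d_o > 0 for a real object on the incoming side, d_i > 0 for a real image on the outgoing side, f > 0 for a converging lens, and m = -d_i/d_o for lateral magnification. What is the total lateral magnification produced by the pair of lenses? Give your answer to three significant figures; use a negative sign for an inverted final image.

-0.438

Applying the thin-lens equation to the first lens, 1/11 = 1/42 + 1/d_i1, which gives d_i1 = 14.903 cm.
Its lateral magnification is m_1 = -d_i1/d_o1 = -(14.903)/42 = -0.3548.
Since 14.903 cm > 13 cm, the first image lies past the second lens and serves as a virtual object: d_o2 = L - d_i1 = -1.903 cm.
Applying the thin-lens equation again with f_2 = -10 cm and d_o2 = -1.903 cm gives d_i2 = 2.351 cm.
m_2 = -(2.351)/(-1.903) = 1.2351.
Total m = m_1 x m_2 = (-0.3548)(1.2351) = -0.4382.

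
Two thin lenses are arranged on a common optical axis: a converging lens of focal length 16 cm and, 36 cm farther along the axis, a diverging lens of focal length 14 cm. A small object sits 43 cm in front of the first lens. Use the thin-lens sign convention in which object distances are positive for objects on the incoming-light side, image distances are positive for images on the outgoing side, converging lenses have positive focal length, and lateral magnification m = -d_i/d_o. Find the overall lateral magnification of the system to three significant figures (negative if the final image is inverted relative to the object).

First lens: d_i1 = 1/(1/16 - 1/43) = 25.481 cm.
m_1 = -(25.481)/43 = -0.5926.
That image sits 10.519 cm in front of the second lens, so d_o2 = 10.519 cm.
Second lens: d_i2 = 1/(1/(-14) - 1/(10.519)) = -6.006 cm.
m_2 = -(-6.006)/(10.519) = 0.5710.
Total m = m_1 x m_2 = (-0.5926)(0.5710) = -0.3384.

-0.338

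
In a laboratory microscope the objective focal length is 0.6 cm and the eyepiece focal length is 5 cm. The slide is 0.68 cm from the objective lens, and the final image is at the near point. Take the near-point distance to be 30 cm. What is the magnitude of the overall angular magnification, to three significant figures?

Objective: 1/d_i = 1/f_obj - 1/d_o = 1/0.6 - 1/0.68 = 0.19608 cm^-1, so d_i = 5.100 cm.
m_obj = -d_i/d_o = -5.100/0.68 = -7.500.
Eyepiece angular magnification (image at near point): M_eye = 1 + D/f_e = 1 + 30/5 = 7.000.
Overall M = m_obj x M_eye = (-7.500)(7.000) = -52.50.
|M| = 52.50.

52.5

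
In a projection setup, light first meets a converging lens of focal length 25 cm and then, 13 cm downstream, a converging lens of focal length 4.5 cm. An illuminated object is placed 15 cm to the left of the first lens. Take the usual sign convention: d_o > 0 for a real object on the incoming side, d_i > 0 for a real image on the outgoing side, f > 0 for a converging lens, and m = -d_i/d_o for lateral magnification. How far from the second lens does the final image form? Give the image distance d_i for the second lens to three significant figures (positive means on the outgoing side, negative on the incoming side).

4.94 cm

Applying the thin-lens equation to the first lens, 1/25 = 1/15 + 1/d_i1, which gives d_i1 = -37.500 cm.
The intermediate image is virtual, 37.500 cm to the left of lens 1, so d_o2 = L - d_i1 = 13 - (-37.500) = 50.500 cm.
Applying the thin-lens equation again with f_2 = 4.5 cm and d_o2 = 50.500 cm gives d_i2 = 4.940 cm.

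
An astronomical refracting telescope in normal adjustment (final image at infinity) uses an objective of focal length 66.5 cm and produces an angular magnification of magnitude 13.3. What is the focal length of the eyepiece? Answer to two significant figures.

|M| = f_obj/f_eye, so f_eye = f_obj/|M| = 66.5/13.3 = 5.000 cm.

5.0 cm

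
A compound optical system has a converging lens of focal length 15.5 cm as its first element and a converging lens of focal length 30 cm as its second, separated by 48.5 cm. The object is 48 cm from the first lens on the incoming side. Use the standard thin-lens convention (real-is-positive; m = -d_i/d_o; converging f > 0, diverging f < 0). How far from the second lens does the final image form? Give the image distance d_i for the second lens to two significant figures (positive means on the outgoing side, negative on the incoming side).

First lens: d_i1 = 1/(1/15.5 - 1/48) = 22.892 cm.
That image sits 25.608 cm in front of the second lens, so d_o2 = 25.608 cm.
Second lens: d_i2 = 1/(1/30 - 1/(25.608)) = -174.904 cm.

-170 cm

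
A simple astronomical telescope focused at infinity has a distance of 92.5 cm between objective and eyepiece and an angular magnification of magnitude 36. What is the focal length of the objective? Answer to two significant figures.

In normal adjustment the tube length equals f_obj + f_eye and |M| = f_obj/f_eye.
So f_obj = 36 f_eye and 36 f_eye + f_eye = 92.5 cm, giving f_eye = 92.5/37 = 2.500 cm and f_obj = 90.000 cm.

90 cm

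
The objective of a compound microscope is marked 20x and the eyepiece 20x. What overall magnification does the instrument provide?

The overall magnification of a compound microscope is the product of the objective and eyepiece magnifications:
M = M_obj x M_eye = 20 x 20 = 400.

400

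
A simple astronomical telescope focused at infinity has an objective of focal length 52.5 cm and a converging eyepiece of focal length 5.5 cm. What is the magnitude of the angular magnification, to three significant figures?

9.55

|M| = f_obj/|f_eye| = 52.5/5.5 = 9.545.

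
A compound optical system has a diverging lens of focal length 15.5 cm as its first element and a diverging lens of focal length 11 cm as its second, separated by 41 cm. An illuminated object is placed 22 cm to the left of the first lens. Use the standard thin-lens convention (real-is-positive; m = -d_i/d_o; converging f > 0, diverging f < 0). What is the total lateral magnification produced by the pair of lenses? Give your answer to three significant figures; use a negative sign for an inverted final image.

0.0744

Lens 1: 1/d_i1 = 1/f_1 - 1/d_o1 = 1/(-15.5) - 1/22 = -0.10997 cm^-1, so d_i1 = -9.093 cm.
m_1 = -(-9.093)/22 = 0.4133.
The intermediate image is virtual, 9.093 cm to the left of lens 1, so d_o2 = L - d_i1 = 41 - (-9.093) = 50.093 cm.
Lens 2: 1/d_i2 = 1/f_2 - 1/d_o2 = 1/(-11) - 1/(50.093) = -0.11087 cm^-1, so d_i2 = -9.019 cm.
m_2 = -(-9.019)/(50.093) = 0.1801.
The system's lateral magnification is m_1 m_2 = (0.4133)(0.1801) = 0.0744.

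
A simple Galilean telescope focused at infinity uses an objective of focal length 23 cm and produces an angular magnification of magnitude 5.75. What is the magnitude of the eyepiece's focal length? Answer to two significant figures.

4.0 cm

|M| = f_obj/|f_eye|, so |f_eye| = f_obj/|M| = 23/5.75 = 4.000 cm.
(The eyepiece is diverging, so its signed focal length is -4.000 cm.)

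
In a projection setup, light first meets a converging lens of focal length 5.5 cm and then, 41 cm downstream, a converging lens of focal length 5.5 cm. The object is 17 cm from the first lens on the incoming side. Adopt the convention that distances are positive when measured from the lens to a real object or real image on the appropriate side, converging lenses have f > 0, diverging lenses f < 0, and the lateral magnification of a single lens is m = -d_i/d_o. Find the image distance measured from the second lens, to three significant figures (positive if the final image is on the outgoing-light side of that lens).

6.61 cm

Lens 1: 1/d_i1 = 1/f_1 - 1/d_o1 = 1/5.5 - 1/17 = 0.12299 cm^-1, so d_i1 = 8.130 cm.
That image sits 32.870 cm in front of the second lens, so d_o2 = 32.870 cm.
Lens 2: 1/d_i2 = 1/f_2 - 1/d_o2 = 1/5.5 - 1/(32.870) = 0.15139 cm^-1, so d_i2 = 6.605 cm.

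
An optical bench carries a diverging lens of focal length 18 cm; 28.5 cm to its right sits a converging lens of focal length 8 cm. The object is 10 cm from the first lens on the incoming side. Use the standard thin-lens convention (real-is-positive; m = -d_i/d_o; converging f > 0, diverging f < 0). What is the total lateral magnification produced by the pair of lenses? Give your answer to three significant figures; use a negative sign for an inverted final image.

Lens 1: 1/d_i1 = 1/f_1 - 1/d_o1 = 1/(-18) - 1/10 = -0.15556 cm^-1, so d_i1 = -6.429 cm.
m_1 = -(-6.429)/10 = 0.6429.
With d_i1 < 0 the first image is virtual and lies on the object side; the object distance for lens 2 is d_o2 = 28.5 - (-6.429) = 34.929 cm.
Lens 2: 1/d_i2 = 1/f_2 - 1/d_o2 = 1/8 - 1/(34.929) = 0.09637 cm^-1, so d_i2 = 10.377 cm.
m_2 = -(10.377)/(34.929) = -0.2971.
The system's lateral magnification is m_1 m_2 = (0.6429)(-0.2971) = -0.1910.

-0.191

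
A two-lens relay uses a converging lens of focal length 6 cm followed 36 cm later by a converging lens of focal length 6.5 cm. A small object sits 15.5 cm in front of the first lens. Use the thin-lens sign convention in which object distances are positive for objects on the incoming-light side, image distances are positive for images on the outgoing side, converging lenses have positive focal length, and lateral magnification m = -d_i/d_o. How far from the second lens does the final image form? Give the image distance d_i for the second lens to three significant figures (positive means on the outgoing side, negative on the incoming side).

8.64 cm

Applying the thin-lens equation to the first lens, 1/6 = 1/15.5 + 1/d_i1, which gives d_i1 = 9.789 cm.
That image sits 26.211 cm in front of the second lens, so d_o2 = 26.211 cm.
Applying the thin-lens equation again with f_2 = 6.5 cm and d_o2 = 26.211 cm gives d_i2 = 8.644 cm.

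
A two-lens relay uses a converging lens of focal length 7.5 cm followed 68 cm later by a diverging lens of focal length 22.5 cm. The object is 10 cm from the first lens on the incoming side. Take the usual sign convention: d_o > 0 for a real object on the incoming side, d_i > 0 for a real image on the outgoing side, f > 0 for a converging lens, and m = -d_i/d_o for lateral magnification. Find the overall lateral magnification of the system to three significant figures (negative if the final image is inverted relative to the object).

Lens 1: 1/d_i1 = 1/f_1 - 1/d_o1 = 1/7.5 - 1/10 = 0.03333 cm^-1, so d_i1 = 30.000 cm.
m_1 = -(30.000)/10 = -3.0000.
That image sits 38.000 cm in front of the second lens, so d_o2 = 38.000 cm.
Lens 2: 1/d_i2 = 1/f_2 - 1/d_o2 = 1/(-22.5) - 1/(38.000) = -0.07076 cm^-1, so d_i2 = -14.132 cm.
m_2 = -(-14.132)/(38.000) = 0.3719.
Overall magnification: m = m_1 m_2 = -1.1157.

-1.12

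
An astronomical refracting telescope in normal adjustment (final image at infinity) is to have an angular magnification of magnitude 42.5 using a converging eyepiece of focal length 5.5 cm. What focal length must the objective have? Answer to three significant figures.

234 cm

|M| = f_obj/|f_eye|, so f_obj = |M| x |f_eye| = 42.5 x 5.5 = 233.750 cm.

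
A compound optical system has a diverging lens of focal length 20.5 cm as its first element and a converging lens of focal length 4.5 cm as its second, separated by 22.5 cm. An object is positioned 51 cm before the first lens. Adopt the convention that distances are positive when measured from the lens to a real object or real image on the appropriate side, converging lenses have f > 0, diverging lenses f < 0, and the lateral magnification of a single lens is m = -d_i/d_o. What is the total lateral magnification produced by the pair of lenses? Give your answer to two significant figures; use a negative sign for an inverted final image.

First lens: d_i1 = 1/(1/(-20.5) - 1/51) = -14.622 cm.
m_1 = -(-14.622)/51 = 0.2867.
The intermediate image is virtual, 14.622 cm to the left of lens 1, so d_o2 = L - d_i1 = 22.5 - (-14.622) = 37.122 cm.
Second lens: d_i2 = 1/(1/4.5 - 1/(37.122)) = 5.121 cm.
m_2 = -(5.121)/(37.122) = -0.1379.
The system's lateral magnification is m_1 m_2 = (0.2867)(-0.1379) = -0.0395.

-0.040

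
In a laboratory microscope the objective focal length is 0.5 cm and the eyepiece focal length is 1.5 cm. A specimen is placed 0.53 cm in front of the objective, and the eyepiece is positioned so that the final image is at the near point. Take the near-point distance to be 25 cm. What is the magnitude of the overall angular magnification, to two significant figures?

290

Objective: 1/d_i = 1/f_obj - 1/d_o = 1/0.5 - 1/0.53 = 0.11321 cm^-1, so d_i = 8.833 cm.
m_obj = -d_i/d_o = -8.833/0.53 = -16.667.
Eyepiece angular magnification (image at near point): M_eye = 1 + D/f_e = 1 + 25/1.5 = 17.667.
Overall M = m_obj x M_eye = (-16.667)(17.667) = -294.44.
|M| = 294.44.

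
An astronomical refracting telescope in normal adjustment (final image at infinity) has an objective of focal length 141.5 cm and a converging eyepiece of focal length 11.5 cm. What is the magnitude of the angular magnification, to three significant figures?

|M| = f_obj/|f_eye| = 141.5/11.5 = 12.304.

12.3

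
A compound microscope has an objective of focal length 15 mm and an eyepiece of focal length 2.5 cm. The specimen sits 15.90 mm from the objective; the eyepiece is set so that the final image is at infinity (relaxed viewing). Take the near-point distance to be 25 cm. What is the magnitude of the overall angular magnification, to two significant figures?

Convert to cm: f_obj = 15 mm = 1.5 cm; d_o = 15.90 mm = 1.59 cm.
Objective: 1/d_i = 1/f_obj - 1/d_o = 1/1.5 - 1/1.59 = 0.03774 cm^-1, so d_i = 26.500 cm.
m_obj = -d_i/d_o = -26.500/1.59 = -16.667.
Eyepiece angular magnification (image at infinity): M_eye = D/f_e = 25/2.5 = 10.000.
Overall M = m_obj x M_eye = (-16.667)(10.000) = -166.67.
|M| = 166.67.

170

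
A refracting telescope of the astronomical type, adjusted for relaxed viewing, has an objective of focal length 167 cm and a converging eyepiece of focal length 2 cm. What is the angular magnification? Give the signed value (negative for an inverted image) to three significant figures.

-83.5

M = -f_obj/f_eye = -167/(2) = -83.500.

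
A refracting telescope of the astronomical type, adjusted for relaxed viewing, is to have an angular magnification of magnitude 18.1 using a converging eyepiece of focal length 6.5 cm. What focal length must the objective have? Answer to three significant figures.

118 cm

|M| = f_obj/|f_eye|, so f_obj = |M| x |f_eye| = 18.1 x 6.5 = 117.650 cm.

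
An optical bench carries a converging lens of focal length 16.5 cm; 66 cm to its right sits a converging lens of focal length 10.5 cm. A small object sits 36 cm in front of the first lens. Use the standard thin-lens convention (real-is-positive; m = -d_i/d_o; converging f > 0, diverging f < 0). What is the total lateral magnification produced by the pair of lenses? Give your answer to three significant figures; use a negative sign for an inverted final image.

First lens: d_i1 = 1/(1/16.5 - 1/36) = 30.462 cm.
m_1 = -(30.462)/36 = -0.8462.
That image sits 35.538 cm in front of the second lens, so d_o2 = 35.538 cm.
Second lens: d_i2 = 1/(1/10.5 - 1/(35.538)) = 14.903 cm.
m_2 = -(14.903)/(35.538) = -0.4194.
Total m = m_1 x m_2 = (-0.8462)(-0.4194) = 0.3548.

0.355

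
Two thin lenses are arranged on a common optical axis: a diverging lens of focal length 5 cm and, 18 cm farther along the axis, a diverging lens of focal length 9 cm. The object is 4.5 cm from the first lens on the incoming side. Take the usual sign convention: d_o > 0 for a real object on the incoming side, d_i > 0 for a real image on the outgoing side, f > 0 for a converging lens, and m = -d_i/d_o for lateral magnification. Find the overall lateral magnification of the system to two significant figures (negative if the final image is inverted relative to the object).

0.16

First lens: d_i1 = 1/(1/(-5) - 1/4.5) = -2.368 cm.
m_1 = -(-2.368)/4.5 = 0.5263.
The intermediate image is virtual, 2.368 cm to the left of lens 1, so d_o2 = L - d_i1 = 18 - (-2.368) = 20.368 cm.
Second lens: d_i2 = 1/(1/(-9) - 1/(20.368)) = -6.242 cm.
m_2 = -(-6.242)/(20.368) = 0.3065.
Total m = m_1 x m_2 = (0.5263)(0.3065) = 0.1613.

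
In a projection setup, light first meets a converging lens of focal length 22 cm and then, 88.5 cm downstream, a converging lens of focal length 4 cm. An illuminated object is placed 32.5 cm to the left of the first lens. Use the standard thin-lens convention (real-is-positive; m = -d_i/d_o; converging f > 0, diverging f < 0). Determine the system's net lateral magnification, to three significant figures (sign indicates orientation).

Applying the thin-lens equation to the first lens, 1/22 = 1/32.5 + 1/d_i1, which gives d_i1 = 68.095 cm.
Its lateral magnification is m_1 = -d_i1/d_o1 = -(68.095)/32.5 = -2.0952.
The intermediate image is 68.095 cm to the right of lens 1, so d_o2 = L - d_i1 = 88.5 - 68.095 = 20.405 cm.
Applying the thin-lens equation again with f_2 = 4 cm and d_o2 = 20.405 cm gives d_i2 = 4.975 cm.
m_2 = -(4.975)/(20.405) = -0.2438.
Total m = m_1 x m_2 = (-2.0952)(-0.2438) = 0.5109.

0.511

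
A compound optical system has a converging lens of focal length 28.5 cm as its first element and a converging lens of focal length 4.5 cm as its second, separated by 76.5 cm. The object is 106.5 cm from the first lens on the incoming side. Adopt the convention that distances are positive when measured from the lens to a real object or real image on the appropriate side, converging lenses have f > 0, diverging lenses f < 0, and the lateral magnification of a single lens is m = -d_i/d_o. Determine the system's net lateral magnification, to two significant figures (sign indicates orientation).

0.050

Lens 1: 1/d_i1 = 1/f_1 - 1/d_o1 = 1/28.5 - 1/106.5 = 0.02570 cm^-1, so d_i1 = 38.913 cm.
m_1 = -(38.913)/106.5 = -0.3654.
The intermediate image is 38.913 cm to the right of lens 1, so d_o2 = L - d_i1 = 76.5 - 38.913 = 37.587 cm.
Lens 2: 1/d_i2 = 1/f_2 - 1/d_o2 = 1/4.5 - 1/(37.587) = 0.19562 cm^-1, so d_i2 = 5.112 cm.
m_2 = -(5.112)/(37.587) = -0.1360.
Overall magnification: m = m_1 m_2 = 0.0497.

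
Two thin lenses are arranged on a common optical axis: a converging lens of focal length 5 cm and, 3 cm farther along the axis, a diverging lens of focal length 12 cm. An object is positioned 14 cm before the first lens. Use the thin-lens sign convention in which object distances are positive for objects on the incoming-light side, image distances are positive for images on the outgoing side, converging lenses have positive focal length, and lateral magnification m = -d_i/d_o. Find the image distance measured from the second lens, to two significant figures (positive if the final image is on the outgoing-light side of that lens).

7.9 cm

Lens 1: 1/d_i1 = 1/f_1 - 1/d_o1 = 1/5 - 1/14 = 0.12857 cm^-1, so d_i1 = 7.778 cm.
This image would form 7.778 cm past lens 1, i.e. 4.778 cm beyond lens 2, so it is a virtual object for lens 2: d_o2 = 3 - 7.778 = -4.778 cm.
Lens 2: 1/d_i2 = 1/f_2 - 1/d_o2 = 1/(-12) - 1/(-4.778) = 0.12597 cm^-1, so d_i2 = 7.938 cm.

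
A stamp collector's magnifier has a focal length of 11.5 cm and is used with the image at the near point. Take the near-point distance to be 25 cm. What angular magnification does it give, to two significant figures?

3.2

M = 1 + D/f = 1 + 25/11.5 = 3.174.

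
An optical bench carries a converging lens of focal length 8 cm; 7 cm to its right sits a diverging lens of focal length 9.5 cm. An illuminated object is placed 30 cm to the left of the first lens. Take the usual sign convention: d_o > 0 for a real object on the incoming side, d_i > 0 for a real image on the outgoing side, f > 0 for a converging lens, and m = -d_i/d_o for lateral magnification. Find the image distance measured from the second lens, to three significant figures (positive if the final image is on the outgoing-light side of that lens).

6.64 cm

Applying the thin-lens equation to the first lens, 1/8 = 1/30 + 1/d_i1, which gives d_i1 = 10.909 cm.
Since 10.909 cm > 7 cm, the first image lies past the second lens and serves as a virtual object: d_o2 = L - d_i1 = -3.909 cm.
Applying the thin-lens equation again with f_2 = -9.5 cm and d_o2 = -3.909 cm gives d_i2 = 6.642 cm.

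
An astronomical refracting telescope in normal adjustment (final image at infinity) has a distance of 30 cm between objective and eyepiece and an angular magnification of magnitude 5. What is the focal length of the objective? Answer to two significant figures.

In normal adjustment the tube length equals f_obj + f_eye and |M| = f_obj/f_eye.
So f_obj = 5 f_eye and 5 f_eye + f_eye = 30 cm, giving f_eye = 30/6 = 5.000 cm and f_obj = 25.000 cm.

25 cm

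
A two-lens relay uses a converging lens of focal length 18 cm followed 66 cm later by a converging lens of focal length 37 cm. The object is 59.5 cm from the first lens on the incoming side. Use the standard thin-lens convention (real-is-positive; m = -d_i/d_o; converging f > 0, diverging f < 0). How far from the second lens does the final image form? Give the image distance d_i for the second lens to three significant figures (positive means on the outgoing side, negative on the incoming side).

First lens: d_i1 = 1/(1/18 - 1/59.5) = 25.807 cm.
The intermediate image is 25.807 cm to the right of lens 1, so d_o2 = L - d_i1 = 66 - 25.807 = 40.193 cm.
Second lens: d_i2 = 1/(1/37 - 1/(40.193)) = 465.781 cm.

466 cm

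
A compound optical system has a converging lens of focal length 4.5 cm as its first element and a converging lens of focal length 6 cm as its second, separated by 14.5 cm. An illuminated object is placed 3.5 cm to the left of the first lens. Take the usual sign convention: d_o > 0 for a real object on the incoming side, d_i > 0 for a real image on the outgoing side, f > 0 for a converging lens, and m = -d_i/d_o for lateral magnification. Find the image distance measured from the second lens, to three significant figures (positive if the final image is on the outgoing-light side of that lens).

7.48 cm

Applying the thin-lens equation to the first lens, 1/4.5 = 1/3.5 + 1/d_i1, which gives d_i1 = -15.750 cm.
With d_i1 < 0 the first image is virtual and lies on the object side; the object distance for lens 2 is d_o2 = 14.5 - (-15.750) = 30.250 cm.
Applying the thin-lens equation again with f_2 = 6 cm and d_o2 = 30.250 cm gives d_i2 = 7.485 cm.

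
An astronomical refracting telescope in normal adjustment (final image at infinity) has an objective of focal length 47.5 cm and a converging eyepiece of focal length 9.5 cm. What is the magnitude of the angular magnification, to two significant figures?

5.0

|M| = f_obj/|f_eye| = 47.5/9.5 = 5.000.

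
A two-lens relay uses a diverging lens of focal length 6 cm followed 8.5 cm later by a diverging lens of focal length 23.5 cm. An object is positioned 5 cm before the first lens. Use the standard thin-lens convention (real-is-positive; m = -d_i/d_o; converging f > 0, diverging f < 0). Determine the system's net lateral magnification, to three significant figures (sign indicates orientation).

First lens: d_i1 = 1/(1/(-6) - 1/5) = -2.727 cm.
m_1 = -(-2.727)/5 = 0.5455.
With d_i1 < 0 the first image is virtual and lies on the object side; the object distance for lens 2 is d_o2 = 8.5 - (-2.727) = 11.227 cm.
Second lens: d_i2 = 1/(1/(-23.5) - 1/(11.227)) = -7.598 cm.
m_2 = -(-7.598)/(11.227) = 0.6767.
Overall magnification: m = m_1 m_2 = 0.3691.

0.369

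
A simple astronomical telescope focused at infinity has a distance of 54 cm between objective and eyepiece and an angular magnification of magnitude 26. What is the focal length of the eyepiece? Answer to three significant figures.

In normal adjustment the tube length equals f_obj + f_eye and |M| = f_obj/f_eye.
So f_obj = 26 f_eye and 26 f_eye + f_eye = 54 cm, giving f_eye = 54/27 = 2.000 cm and f_obj = 52.000 cm.

2.00 cm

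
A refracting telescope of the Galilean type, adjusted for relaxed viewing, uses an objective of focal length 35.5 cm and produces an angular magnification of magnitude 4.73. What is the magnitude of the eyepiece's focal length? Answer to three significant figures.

|M| = f_obj/|f_eye|, so |f_eye| = f_obj/|M| = 35.5/4.73 = 7.505 cm.
(The eyepiece is diverging, so its signed focal length is -7.505 cm.)

7.51 cm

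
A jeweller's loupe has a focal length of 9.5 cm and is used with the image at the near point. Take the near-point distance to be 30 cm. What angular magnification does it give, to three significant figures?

M = 1 + D/f = 1 + 30/9.5 = 4.158.

4.16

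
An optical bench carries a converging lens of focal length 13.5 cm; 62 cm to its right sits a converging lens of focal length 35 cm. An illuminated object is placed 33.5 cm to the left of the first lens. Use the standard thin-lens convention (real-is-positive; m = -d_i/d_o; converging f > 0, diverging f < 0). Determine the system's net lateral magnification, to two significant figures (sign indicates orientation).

Lens 1: 1/d_i1 = 1/f_1 - 1/d_o1 = 1/13.5 - 1/33.5 = 0.04422 cm^-1, so d_i1 = 22.613 cm.
m_1 = -(22.613)/33.5 = -0.6750.
That image sits 39.387 cm in front of the second lens, so d_o2 = 39.387 cm.
Lens 2: 1/d_i2 = 1/f_2 - 1/d_o2 = 1/35 - 1/(39.387) = 0.00318 cm^-1, so d_i2 = 314.202 cm.
m_2 = -(314.202)/(39.387) = -7.9772.
Overall magnification: m = m_1 m_2 = 5.3846.

5.4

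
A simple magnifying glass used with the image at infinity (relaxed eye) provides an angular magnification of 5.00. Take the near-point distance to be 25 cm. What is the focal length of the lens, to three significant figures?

For the image at infinity, M = D/f.
f = D/M = 25/5.0 = 5.000 cm.

5.00 cm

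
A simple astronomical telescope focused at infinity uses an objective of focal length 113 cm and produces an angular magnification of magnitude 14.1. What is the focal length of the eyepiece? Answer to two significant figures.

|M| = f_obj/f_eye, so f_eye = f_obj/|M| = 113/14.1 = 8.014 cm.

8.0 cm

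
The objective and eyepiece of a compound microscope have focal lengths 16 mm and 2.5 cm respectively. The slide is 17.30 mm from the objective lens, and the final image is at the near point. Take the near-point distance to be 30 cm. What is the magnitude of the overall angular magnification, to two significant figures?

160

Convert to cm: f_obj = 16 mm = 1.6 cm; d_o = 17.30 mm = 1.73 cm.
Objective: 1/d_i = 1/f_obj - 1/d_o = 1/1.6 - 1/1.73 = 0.04697 cm^-1, so d_i = 21.292 cm.
m_obj = -d_i/d_o = -21.292/1.73 = -12.308.
Eyepiece angular magnification (image at near point): M_eye = 1 + D/f_e = 1 + 30/2.5 = 13.000.
Overall M = m_obj x M_eye = (-12.308)(13.000) = -160.00.
|M| = 160.00.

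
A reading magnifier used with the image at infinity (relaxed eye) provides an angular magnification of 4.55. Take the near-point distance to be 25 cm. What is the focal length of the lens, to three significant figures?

5.49 cm

For the image at infinity, M = D/f.
f = D/M = 25/4.55 = 5.495 cm.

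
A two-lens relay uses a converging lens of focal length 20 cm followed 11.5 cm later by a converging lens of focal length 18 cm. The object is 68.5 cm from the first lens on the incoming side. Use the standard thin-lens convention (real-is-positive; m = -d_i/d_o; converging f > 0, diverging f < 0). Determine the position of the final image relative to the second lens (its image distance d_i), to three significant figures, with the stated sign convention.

Lens 1: 1/d_i1 = 1/f_1 - 1/d_o1 = 1/20 - 1/68.5 = 0.03540 cm^-1, so d_i1 = 28.247 cm.
Since 28.247 cm > 11.5 cm, the first image lies past the second lens and serves as a virtual object: d_o2 = L - d_i1 = -16.747 cm.
Lens 2: 1/d_i2 = 1/f_2 - 1/d_o2 = 1/18 - 1/(-16.747) = 0.11527 cm^-1, so d_i2 = 8.676 cm.

8.68 cm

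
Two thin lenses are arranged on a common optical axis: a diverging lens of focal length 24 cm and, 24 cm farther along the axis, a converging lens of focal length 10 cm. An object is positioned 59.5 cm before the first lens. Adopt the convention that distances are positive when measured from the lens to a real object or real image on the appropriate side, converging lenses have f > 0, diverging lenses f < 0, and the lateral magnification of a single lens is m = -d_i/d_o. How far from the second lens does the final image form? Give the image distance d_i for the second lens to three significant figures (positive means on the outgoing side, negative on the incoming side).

First lens: d_i1 = 1/(1/(-24) - 1/59.5) = -17.102 cm.
With d_i1 < 0 the first image is virtual and lies on the object side; the object distance for lens 2 is d_o2 = 24 - (-17.102) = 41.102 cm.
Second lens: d_i2 = 1/(1/10 - 1/(41.102)) = 13.215 cm.

13.2 cm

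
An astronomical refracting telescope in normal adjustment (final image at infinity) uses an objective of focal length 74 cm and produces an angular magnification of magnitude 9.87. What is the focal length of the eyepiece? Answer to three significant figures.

|M| = f_obj/f_eye, so f_eye = f_obj/|M| = 74/9.87 = 7.497 cm.

7.50 cm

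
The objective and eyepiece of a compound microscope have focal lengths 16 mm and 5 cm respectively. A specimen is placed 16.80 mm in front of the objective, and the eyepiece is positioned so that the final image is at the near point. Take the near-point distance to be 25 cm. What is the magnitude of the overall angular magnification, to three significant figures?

Convert to cm: f_obj = 16 mm = 1.6 cm; d_o = 16.80 mm = 1.68 cm.
Objective: 1/d_i = 1/f_obj - 1/d_o = 1/1.6 - 1/1.68 = 0.02976 cm^-1, so d_i = 33.600 cm.
m_obj = -d_i/d_o = -33.600/1.68 = -20.000.
Eyepiece angular magnification (image at near point): M_eye = 1 + D/f_e = 1 + 25/5 = 6.000.
Overall M = m_obj x M_eye = (-20.000)(6.000) = -120.00.
|M| = 120.00.

120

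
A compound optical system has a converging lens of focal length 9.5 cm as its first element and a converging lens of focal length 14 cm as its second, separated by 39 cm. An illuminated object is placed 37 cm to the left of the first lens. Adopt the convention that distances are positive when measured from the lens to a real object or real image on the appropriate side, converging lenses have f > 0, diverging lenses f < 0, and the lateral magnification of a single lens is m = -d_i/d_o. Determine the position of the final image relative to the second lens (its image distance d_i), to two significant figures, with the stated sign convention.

Lens 1: 1/d_i1 = 1/f_1 - 1/d_o1 = 1/9.5 - 1/37 = 0.07824 cm^-1, so d_i1 = 12.782 cm.
The intermediate image is 12.782 cm to the right of lens 1, so d_o2 = L - d_i1 = 39 - 12.782 = 26.218 cm.
Lens 2: 1/d_i2 = 1/f_2 - 1/d_o2 = 1/14 - 1/(26.218) = 0.03329 cm^-1, so d_i2 = 30.042 cm.

30 cm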